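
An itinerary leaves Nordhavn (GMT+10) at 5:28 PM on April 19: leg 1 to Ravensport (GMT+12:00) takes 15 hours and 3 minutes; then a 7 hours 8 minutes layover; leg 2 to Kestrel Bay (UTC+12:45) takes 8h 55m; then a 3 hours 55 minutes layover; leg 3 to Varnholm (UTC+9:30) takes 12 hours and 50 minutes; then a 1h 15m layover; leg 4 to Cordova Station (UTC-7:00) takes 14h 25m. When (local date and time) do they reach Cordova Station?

Convert departure to UTC: 5:28 PM − 10:00 = 7:28 AM UTC on Apr 19.
Add 15 hours 3 minutes leg 1 → 10:31 PM UTC.
Add 7 hours and 8 minutes layover in Ravensport → 5:39 AM UTC (Apr 20).
Add 8 hours and 55 minutes leg 2 → 2:34 PM UTC.
Add 3 hours 55 minutes layover in Kestrel Bay → 6:29 PM UTC.
Add 12 hours and 50 minutes leg 3 → 7:19 AM UTC (Apr 21).
Add 1 hour 15 minutes layover in Varnholm → 8:34 AM UTC.
Add 14 hours 25 minutes leg 4 → 10:59 PM UTC.
Cordova Station is UTC−7:00, so local arrival = 10:59 PM − 7:00 = 3:59 PM on Apr 21.

3:59 PM on Apr 21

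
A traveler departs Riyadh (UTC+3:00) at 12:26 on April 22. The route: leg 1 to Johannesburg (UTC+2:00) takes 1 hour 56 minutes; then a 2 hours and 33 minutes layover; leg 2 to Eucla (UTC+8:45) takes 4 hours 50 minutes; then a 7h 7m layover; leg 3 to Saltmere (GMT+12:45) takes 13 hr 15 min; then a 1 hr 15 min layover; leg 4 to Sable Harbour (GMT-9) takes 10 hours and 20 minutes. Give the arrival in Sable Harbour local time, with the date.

17:42 on April 23

Convert departure to UTC: 12:26 − 3:00 = 09:26 UTC on Apr 22.
Add 1 hour 56 minutes leg 1 → 11:22 UTC.
Add 2 hours 33 minutes layover in Johannesburg → 13:55 UTC.
Add 4 hours 50 minutes leg 2 → 18:45 UTC.
Add 7 hours and 7 minutes layover in Eucla → 01:52 UTC (Apr 23).
Add 13 hours 15 minutes leg 3 → 15:07 UTC.
Add 1 hour 15 minutes layover in Saltmere → 16:22 UTC.
Add 10 hours 20 minutes leg 4 → 02:42 UTC (Apr 24).
Sable Harbour is UTC−9:00, so local arrival = 02:42 − 9:00 = 17:42 on Apr 23.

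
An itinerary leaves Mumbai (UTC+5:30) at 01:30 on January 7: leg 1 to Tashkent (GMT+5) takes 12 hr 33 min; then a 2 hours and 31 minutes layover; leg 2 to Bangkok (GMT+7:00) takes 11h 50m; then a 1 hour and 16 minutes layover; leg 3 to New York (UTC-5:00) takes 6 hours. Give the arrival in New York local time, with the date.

01:10 on Jan 8

Convert departure to UTC: 01:30 − 5:30 = 20:00 UTC on Jan 6.
Add 12 hours and 33 minutes leg 1 → 08:33 UTC (Jan 7).
Add 2 hours 31 minutes layover in Tashkent → 11:04 UTC.
Add 11 hours 50 minutes leg 2 → 22:54 UTC.
Add 1 hour 16 minutes layover in Bangkok → 00:10 UTC (Jan 8).
Add 6 hours leg 3 → 06:10 UTC.
New York is UTC−5:00, so local arrival = 06:10 − 5:00 = 01:10 on Jan 8.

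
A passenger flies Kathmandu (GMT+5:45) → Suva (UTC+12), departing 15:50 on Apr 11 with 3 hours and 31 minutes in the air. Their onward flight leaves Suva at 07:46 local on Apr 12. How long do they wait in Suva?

Convert departure to UTC: 15:50 − 5:45 = 10:05 UTC on Apr 11.
Add 3 hours 31 minutes flight time → 13:36 UTC.
Suva is UTC+12:00, so local arrival = 13:36 + 12:00 = 01:36 on Apr 12.
Layover = 07:46 − 01:36 = 6 hours 10 minutes.

6 hours 10 minutes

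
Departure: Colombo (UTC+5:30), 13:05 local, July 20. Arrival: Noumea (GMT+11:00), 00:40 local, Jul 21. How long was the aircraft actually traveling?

Noumea is 5:30 ahead of Colombo.
Clock-face elapsed time (ignoring zones) is 11 hours 35 minutes.
Actual elapsed = 11 hours 35 minutes − 5:30 = 6 hours 5 minutes.

6 hours 5 minutes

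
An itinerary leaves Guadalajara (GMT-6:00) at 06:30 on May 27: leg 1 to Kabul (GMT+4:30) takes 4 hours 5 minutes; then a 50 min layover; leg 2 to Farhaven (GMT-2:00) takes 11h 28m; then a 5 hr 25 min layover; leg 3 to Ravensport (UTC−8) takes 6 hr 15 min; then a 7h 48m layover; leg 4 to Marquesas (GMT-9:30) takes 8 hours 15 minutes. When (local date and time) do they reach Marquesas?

Convert departure to UTC: 06:30 + 6:00 = 12:30 UTC on May 27.
Add 4 hours and 5 minutes leg 1 → 16:35 UTC.
Add 50 minutes layover in Kabul → 17:25 UTC.
Add 11 hours and 28 minutes leg 2 → 04:53 UTC (May 28).
Add 5 hours and 25 minutes layover in Farhaven → 10:18 UTC.
Add 6 hours 15 minutes leg 3 → 16:33 UTC.
Add 7 hours and 48 minutes layover in Ravensport → 00:21 UTC (May 29).
Add 8 hours and 15 minutes leg 4 → 08:36 UTC.
Marquesas is UTC−9:30, so local arrival = 08:36 − 9:30 = 23:06 on May 28.

23:06 on May 28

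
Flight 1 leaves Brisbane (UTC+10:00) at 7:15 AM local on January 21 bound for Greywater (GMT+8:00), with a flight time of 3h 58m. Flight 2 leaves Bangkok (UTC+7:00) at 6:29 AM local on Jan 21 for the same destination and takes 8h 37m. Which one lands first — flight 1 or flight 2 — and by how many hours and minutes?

the first, by 6 hours 53 minutes

Flight 1 in UTC: 7:15 AM − 10:00 = 9:15 PM on Jan 20.
+3 hours 58 minutes → arrive 1:13 AM UTC on Jan 21.
Flight 2 in UTC: 6:29 AM − 7:00 = 11:29 PM on Jan 20.
+8 hours 37 minutes → arrive 8:06 AM UTC on Jan 21.
Flight 1 lands earlier by 6 hours 53 minutes.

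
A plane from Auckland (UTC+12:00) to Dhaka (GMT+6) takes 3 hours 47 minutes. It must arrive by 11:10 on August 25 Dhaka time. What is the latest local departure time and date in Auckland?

Target arrival in UTC: 11:10 − 6:00 = 05:10 on Aug 25.
Subtract 3 hours 47 minutes → departure 01:23 UTC on Aug 25.
Auckland is UTC+12:00: 01:23 + 12:00 = 13:23 on Aug 25.

13:23 on August 25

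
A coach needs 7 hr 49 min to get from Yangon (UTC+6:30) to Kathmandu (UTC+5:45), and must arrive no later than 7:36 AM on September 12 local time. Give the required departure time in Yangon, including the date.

Target arrival in UTC: 7:36 AM − 5:45 = 1:51 AM on Sep 12.
Subtract 7 hours and 49 minutes → departure 6:02 PM UTC on Sep 11.
Yangon is UTC+6:30: 6:02 PM + 6:30 = 12:32 AM on Sep 12.

12:32 AM on Sep 12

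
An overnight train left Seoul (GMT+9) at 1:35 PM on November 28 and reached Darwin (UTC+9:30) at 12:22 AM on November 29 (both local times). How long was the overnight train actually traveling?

Departure in UTC: 1:35 PM − 9:00 = 4:35 AM on Nov 28.
Arrival in UTC: 12:22 AM − 9:30 = 2:52 PM on Nov 28.
Elapsed = 2:52 PM − 4:35 AM = 10 hours 17 minutes.

10 hours 17 minutes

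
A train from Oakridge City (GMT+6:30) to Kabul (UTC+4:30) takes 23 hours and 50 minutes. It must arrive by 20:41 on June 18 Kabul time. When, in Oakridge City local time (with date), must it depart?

22:51 on Jun 17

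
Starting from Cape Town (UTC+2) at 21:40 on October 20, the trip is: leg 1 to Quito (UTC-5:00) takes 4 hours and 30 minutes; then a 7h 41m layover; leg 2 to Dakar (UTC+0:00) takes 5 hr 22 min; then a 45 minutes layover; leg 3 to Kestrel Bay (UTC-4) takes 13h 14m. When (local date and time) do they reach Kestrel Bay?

Convert departure to UTC: 21:40 − 2:00 = 19:40 UTC on Oct 20.
Add 4 hours and 30 minutes leg 1 → 00:10 UTC (Oct 21).
Add 7 hours and 41 minutes layover in Quito → 07:51 UTC.
Add 5 hours 22 minutes leg 2 → 13:13 UTC.
Add 45 minutes layover in Dakar → 13:58 UTC.
Add 13 hours 14 minutes leg 3 → 03:12 UTC (Oct 22).
Kestrel Bay is UTC−4:00, so local arrival = 03:12 − 4:00 = 23:12 on Oct 21.

23:12 on Oct 21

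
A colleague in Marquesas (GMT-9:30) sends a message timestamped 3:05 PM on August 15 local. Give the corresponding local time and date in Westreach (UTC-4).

8:35 PM on Aug 15

Westreach is 5:30 ahead of Marquesas.
Shift by the zone difference: 3:05 PM + 5:30 = 8:35 PM on Aug 15 in Westreach.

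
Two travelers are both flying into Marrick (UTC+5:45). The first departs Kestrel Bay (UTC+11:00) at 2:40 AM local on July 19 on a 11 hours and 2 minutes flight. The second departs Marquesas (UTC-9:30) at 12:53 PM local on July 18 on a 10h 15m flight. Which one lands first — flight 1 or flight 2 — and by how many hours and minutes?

the first, by 5 hours 56 minutes

Flight 1 in UTC: 2:40 AM − 11:00 = 3:40 PM on Jul 18.
+11 hours and 2 minutes → arrive 2:42 AM UTC on Jul 19.
Flight 2 in UTC: 12:53 PM + 9:30 = 10:23 PM on Jul 18.
+10 hours and 15 minutes → arrive 8:38 AM UTC on Jul 19.
Flight 1 lands earlier by 5 hours 56 minutes.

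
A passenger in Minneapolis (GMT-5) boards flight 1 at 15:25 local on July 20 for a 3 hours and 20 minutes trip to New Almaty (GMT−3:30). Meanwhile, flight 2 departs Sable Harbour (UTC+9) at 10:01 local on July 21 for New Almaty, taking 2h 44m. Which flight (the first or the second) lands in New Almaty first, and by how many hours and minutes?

the first, by 4 hours

Flight 1 in UTC: 15:25 + 5:00 = 20:25 on Jul 20.
+3 hours 20 minutes → arrive 23:45 UTC on Jul 20.
Flight 2 in UTC: 10:01 − 9:00 = 01:01 on Jul 21.
+2 hours 44 minutes → arrive 03:45 UTC on Jul 21.
Flight 1 lands earlier by 4 hours.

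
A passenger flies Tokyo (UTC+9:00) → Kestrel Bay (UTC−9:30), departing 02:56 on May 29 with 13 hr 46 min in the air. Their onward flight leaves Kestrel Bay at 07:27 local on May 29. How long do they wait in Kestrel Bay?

9 hours 15 minutes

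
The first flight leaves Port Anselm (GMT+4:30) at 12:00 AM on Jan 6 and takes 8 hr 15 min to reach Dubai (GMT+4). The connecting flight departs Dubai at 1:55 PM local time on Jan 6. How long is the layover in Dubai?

Convert departure to UTC: 12:00 AM − 4:30 = 7:30 PM UTC on Jan 5.
Add 8 hours 15 minutes flight time → 3:45 AM UTC (Jan 6).
Dubai is UTC+4:00, so local arrival = 3:45 AM + 4:00 = 7:45 AM on Jan 6.
Layover = 1:55 PM − 7:45 AM = 6 hours 10 minutes.

6 hours 10 minutes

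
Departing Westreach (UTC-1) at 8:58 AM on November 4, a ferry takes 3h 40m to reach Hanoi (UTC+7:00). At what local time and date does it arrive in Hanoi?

Convert departure to UTC: 8:58 AM + 1:00 = 9:58 AM UTC on Nov 4.
Add 3 hours 40 minutes travel time → 1:38 PM UTC.
Hanoi is UTC+7:00, so local arrival = 1:38 PM + 7:00 = 8:38 PM on Nov 4.

8:38 PM on November 4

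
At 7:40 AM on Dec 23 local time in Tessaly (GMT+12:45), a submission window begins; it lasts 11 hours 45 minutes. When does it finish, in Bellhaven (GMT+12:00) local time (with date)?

Bellhaven is 0:45 behind Tessaly.
After 11 hours and 45 minutes it is 7:25 PM in Tessaly.
Shift by the zone difference: 7:25 PM − 0:45 = 6:40 PM on Dec 23 in Bellhaven.

6:40 PM on December 23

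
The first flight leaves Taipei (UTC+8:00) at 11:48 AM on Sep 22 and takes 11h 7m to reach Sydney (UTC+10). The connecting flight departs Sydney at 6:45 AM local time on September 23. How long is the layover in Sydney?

5 hours 50 minutes

Convert departure to UTC: 11:48 AM − 8:00 = 3:48 AM UTC on Sep 22.
Add 11 hours and 7 minutes flight time → 2:55 PM UTC.
Sydney is UTC+10:00, so local arrival = 2:55 PM + 10:00 = 12:55 AM on Sep 23.
Layover = 6:45 AM − 12:55 AM = 5 hours 50 minutes.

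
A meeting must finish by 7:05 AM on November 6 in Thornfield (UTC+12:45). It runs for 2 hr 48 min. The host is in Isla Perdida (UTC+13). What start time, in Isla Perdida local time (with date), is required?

Target end time in UTC: 7:05 AM − 12:45 = 6:20 PM on Nov 5.
Subtract 2 hours and 48 minutes → start 3:32 PM UTC on Nov 5.
Isla Perdida is UTC+13:00: 3:32 PM + 13:00 = 4:32 AM on Nov 6.

4:32 AM on Nov 6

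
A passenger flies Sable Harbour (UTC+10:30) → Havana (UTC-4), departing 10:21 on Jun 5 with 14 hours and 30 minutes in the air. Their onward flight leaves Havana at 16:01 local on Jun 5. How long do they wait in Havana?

Convert departure to UTC: 10:21 − 10:30 = 23:51 UTC on Jun 4.
Add 14 hours and 30 minutes flight time → 14:21 UTC (Jun 5).
Havana is UTC−4:00, so local arrival = 14:21 − 4:00 = 10:21 on Jun 5.
Layover = 16:01 − 10:21 = 5 hours 40 minutes.

5 hours 40 minutes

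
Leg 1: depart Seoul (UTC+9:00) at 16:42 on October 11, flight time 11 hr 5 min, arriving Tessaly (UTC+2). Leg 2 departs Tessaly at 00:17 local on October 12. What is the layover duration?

3 hours 30 minutes

Convert departure to UTC: 16:42 − 9:00 = 07:42 UTC on Oct 11.
Add 11 hours 5 minutes flight time → 18:47 UTC.
Tessaly is UTC+2:00, so local arrival = 18:47 + 2:00 = 20:47 on Oct 11.
Layover = 00:17 − 20:47 (+1 day) = 3 hours 30 minutes.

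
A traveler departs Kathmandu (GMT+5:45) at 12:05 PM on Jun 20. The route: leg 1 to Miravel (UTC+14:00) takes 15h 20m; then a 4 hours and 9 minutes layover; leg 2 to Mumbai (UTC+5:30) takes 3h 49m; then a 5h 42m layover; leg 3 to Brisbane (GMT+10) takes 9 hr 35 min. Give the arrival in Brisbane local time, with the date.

6:55 AM on Jun 22

Convert departure to UTC: 12:05 PM − 5:45 = 6:20 AM UTC on Jun 20.
Add 15 hours 20 minutes leg 1 → 9:40 PM UTC.
Add 4 hours 9 minutes layover in Miravel → 1:49 AM UTC (Jun 21).
Add 3 hours 49 minutes leg 2 → 5:38 AM UTC.
Add 5 hours and 42 minutes layover in Mumbai → 11:20 AM UTC.
Add 9 hours 35 minutes leg 3 → 8:55 PM UTC.
Brisbane is UTC+10:00, so local arrival = 8:55 PM + 10:00 = 6:55 AM on Jun 22.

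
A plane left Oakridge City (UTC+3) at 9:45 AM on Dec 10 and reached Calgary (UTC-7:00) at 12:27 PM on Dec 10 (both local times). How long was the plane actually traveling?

Departure in UTC: 9:45 AM − 3:00 = 6:45 AM on Dec 10.
Arrival in UTC: 12:27 PM + 7:00 = 7:27 PM on Dec 10.
Elapsed = 7:27 PM − 6:45 AM = 12 hours 42 minutes.

12 hours 42 minutes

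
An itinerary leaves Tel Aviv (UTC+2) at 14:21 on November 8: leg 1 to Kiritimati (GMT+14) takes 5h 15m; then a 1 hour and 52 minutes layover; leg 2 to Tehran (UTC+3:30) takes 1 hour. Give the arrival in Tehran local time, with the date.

Convert departure to UTC: 14:21 − 2:00 = 12:21 UTC on Nov 8.
Add 5 hours 15 minutes leg 1 → 17:36 UTC.
Add 1 hour 52 minutes layover in Kiritimati → 19:28 UTC.
Add 1 hour leg 2 → 20:28 UTC.
Tehran is UTC+3:30, so local arrival = 20:28 + 3:30 = 23:58 on Nov 8.

23:58 on November 8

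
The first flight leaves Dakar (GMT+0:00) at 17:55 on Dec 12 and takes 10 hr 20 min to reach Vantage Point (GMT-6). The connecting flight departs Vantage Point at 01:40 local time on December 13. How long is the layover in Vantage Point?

3 hours 25 minutes

Dakar is at UTC+0, so departure is already 17:55 UTC on Dec 12.
Add 10 hours 20 minutes flight time → 04:15 UTC (Dec 13).
Vantage Point is UTC−6:00, so local arrival = 04:15 − 6:00 = 22:15 on Dec 12.
Layover = 01:40 − 22:15 (+1 day) = 3 hours 25 minutes.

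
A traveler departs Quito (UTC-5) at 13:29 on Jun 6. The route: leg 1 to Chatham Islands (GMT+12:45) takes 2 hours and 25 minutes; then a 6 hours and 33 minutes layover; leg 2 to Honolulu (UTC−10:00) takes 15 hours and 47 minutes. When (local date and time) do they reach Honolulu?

Convert departure to UTC: 13:29 + 5:00 = 18:29 UTC on Jun 6.
Add 2 hours and 25 minutes leg 1 → 20:54 UTC.
Add 6 hours and 33 minutes layover in Chatham Islands → 03:27 UTC (Jun 7).
Add 15 hours 47 minutes leg 2 → 19:14 UTC.
Honolulu is UTC−10:00, so local arrival = 19:14 − 10:00 = 09:14 on Jun 7.

09:14 on June 7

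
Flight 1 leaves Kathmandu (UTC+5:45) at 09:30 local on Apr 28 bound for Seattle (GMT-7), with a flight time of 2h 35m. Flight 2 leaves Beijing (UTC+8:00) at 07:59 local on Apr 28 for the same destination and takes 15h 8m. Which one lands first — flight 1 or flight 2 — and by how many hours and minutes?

the first, by 8 hours 47 minutes

Flight 1 in UTC: 09:30 − 5:45 = 03:45 on Apr 28.
+2 hours and 35 minutes → arrive 06:20 UTC on Apr 28.
Flight 2 in UTC: 07:59 − 8:00 = 23:59 on Apr 27.
+15 hours 8 minutes → arrive 15:07 UTC on Apr 28.
Flight 1 lands earlier by 8 hours 47 minutes.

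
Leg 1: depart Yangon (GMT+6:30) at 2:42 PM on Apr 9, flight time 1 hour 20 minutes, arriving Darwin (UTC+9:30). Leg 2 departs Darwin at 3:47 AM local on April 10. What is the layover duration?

Convert departure to UTC: 2:42 PM − 6:30 = 8:12 AM UTC on Apr 9.
Add 1 hour and 20 minutes flight time → 9:32 AM UTC.
Darwin is UTC+9:30, so local arrival = 9:32 AM + 9:30 = 7:02 PM on Apr 9.
Layover = 3:47 AM − 7:02 PM (+1 day) = 8 hours 45 minutes.

8 hours 45 minutes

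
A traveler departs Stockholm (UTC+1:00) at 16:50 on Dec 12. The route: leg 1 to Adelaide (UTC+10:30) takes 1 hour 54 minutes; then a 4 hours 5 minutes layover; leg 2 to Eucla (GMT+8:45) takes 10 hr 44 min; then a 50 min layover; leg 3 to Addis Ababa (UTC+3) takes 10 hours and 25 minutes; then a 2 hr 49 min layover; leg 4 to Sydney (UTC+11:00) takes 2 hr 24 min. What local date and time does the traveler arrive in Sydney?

Convert departure to UTC: 16:50 − 1:00 = 15:50 UTC on Dec 12.
Add 1 hour and 54 minutes leg 1 → 17:44 UTC.
Add 4 hours and 5 minutes layover in Adelaide → 21:49 UTC.
Add 10 hours 44 minutes leg 2 → 08:33 UTC (Dec 13).
Add 50 minutes layover in Eucla → 09:23 UTC.
Add 10 hours 25 minutes leg 3 → 19:48 UTC.
Add 2 hours 49 minutes layover in Addis Ababa → 22:37 UTC.
Add 2 hours 24 minutes leg 4 → 01:01 UTC (Dec 14).
Sydney is UTC+11:00, so local arrival = 01:01 + 11:00 = 12:01 on Dec 14.

12:01 on December 14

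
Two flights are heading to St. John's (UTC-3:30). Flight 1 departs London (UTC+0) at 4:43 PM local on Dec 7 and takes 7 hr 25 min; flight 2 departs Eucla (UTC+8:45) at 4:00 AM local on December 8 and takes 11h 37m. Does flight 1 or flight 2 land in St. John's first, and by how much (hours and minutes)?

the first, by 6 hours 44 minutes

Flight 1 departs at 4:43 PM UTC (Dec 7).
+7 hours and 25 minutes → arrive 12:08 AM UTC on Dec 8.
Flight 2 in UTC: 4:00 AM − 8:45 = 7:15 PM on Dec 7.
+11 hours and 37 minutes → arrive 6:52 AM UTC on Dec 8.
Flight 1 lands earlier by 6 hours 44 minutes.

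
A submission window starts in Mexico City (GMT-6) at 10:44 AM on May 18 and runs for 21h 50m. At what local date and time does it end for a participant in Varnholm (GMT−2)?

Convert start to UTC: 10:44 AM + 6:00 = 4:44 PM UTC on May 18.
Add 21 hours 50 minutes duration → 2:34 PM UTC (May 19).
Varnholm is UTC−2:00, so local end time = 2:34 PM − 2:00 = 12:34 PM on May 19.

12:34 PM on May 19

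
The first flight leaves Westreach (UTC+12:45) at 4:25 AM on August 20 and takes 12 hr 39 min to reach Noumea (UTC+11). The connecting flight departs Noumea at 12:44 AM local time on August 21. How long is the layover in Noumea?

Convert departure to UTC: 4:25 AM − 12:45 = 3:40 PM UTC on Aug 19.
Add 12 hours and 39 minutes flight time → 4:19 AM UTC (Aug 20).
Noumea is UTC+11:00, so local arrival = 4:19 AM + 11:00 = 3:19 PM on Aug 20.
Layover = 12:44 AM − 3:19 PM (+1 day) = 9 hours 25 minutes.

9 hours 25 minutes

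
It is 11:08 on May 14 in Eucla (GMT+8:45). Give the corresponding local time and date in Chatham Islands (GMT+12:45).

In UTC: 11:08 − 8:45 = 02:23 on May 14.
Chatham Islands is UTC+12:45: 02:23 + 12:45 = 15:08 on May 14.

15:08 on May 14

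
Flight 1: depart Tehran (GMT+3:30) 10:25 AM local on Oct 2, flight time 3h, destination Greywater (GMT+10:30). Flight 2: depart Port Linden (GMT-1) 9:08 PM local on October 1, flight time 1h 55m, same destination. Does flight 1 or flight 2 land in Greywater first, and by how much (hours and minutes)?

the second, by 9 hours 52 minutes

Flight 1 in UTC: 10:25 AM − 3:30 = 6:55 AM on Oct 2.
+3 hours → arrive 9:55 AM UTC on Oct 2.
Flight 2 in UTC: 9:08 PM + 1:00 = 10:08 PM on Oct 1.
+1 hour 55 minutes → arrive 12:03 AM UTC on Oct 2.
Flight 2 lands earlier by 9 hours 52 minutes.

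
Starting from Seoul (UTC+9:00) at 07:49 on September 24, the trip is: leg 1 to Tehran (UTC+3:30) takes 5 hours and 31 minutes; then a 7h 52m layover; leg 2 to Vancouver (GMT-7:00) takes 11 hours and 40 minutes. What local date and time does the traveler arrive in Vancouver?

Convert departure to UTC: 07:49 − 9:00 = 22:49 UTC on Sep 23.
Add 5 hours 31 minutes leg 1 → 04:20 UTC (Sep 24).
Add 7 hours and 52 minutes layover in Tehran → 12:12 UTC.
Add 11 hours and 40 minutes leg 2 → 23:52 UTC.
Vancouver is UTC−7:00, so local arrival = 23:52 − 7:00 = 16:52 on Sep 24.

16:52 on September 24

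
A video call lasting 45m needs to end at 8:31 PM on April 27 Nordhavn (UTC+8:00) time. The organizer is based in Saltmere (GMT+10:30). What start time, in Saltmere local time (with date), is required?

Target end time in UTC: 8:31 PM − 8:00 = 12:31 PM on Apr 27.
Subtract 45 minutes → start 11:46 AM UTC on Apr 27.
Saltmere is UTC+10:30: 11:46 AM + 10:30 = 10:16 PM on Apr 27.

10:16 PM on April 27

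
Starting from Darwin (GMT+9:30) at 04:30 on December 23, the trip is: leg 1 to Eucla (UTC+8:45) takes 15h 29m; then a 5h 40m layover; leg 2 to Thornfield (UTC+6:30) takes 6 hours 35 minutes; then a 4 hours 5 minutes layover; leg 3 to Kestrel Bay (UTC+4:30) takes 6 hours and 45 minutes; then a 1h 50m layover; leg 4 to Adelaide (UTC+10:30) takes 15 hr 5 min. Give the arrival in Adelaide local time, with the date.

12:59 on December 25

Convert departure to UTC: 04:30 − 9:30 = 19:00 UTC on Dec 22.
Add 15 hours and 29 minutes leg 1 → 10:29 UTC (Dec 23).
Add 5 hours 40 minutes layover in Eucla → 16:09 UTC.
Add 6 hours and 35 minutes leg 2 → 22:44 UTC.
Add 4 hours 5 minutes layover in Thornfield → 02:49 UTC (Dec 24).
Add 6 hours 45 minutes leg 3 → 09:34 UTC.
Add 1 hour and 50 minutes layover in Kestrel Bay → 11:24 UTC.
Add 15 hours and 5 minutes leg 4 → 02:29 UTC (Dec 25).
Adelaide is UTC+10:30, so local arrival = 02:29 + 10:30 = 12:59 on Dec 25.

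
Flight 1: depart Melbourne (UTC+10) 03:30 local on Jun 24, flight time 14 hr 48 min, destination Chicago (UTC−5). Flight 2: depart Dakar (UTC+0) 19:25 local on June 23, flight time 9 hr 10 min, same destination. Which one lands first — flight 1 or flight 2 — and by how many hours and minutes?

Flight 1 in UTC: 03:30 − 10:00 = 17:30 on Jun 23.
+14 hours 48 minutes → arrive 08:18 UTC on Jun 24.
Flight 2 departs at 19:25 UTC (Jun 23).
+9 hours 10 minutes → arrive 04:35 UTC on Jun 24.
Flight 2 lands earlier by 3 hours 43 minutes.

the second, by 3 hours 43 minutes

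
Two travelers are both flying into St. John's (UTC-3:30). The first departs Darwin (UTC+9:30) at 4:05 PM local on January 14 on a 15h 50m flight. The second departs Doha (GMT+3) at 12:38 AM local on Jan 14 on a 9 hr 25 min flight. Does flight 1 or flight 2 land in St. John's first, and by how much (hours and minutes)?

the second, by 15 hours 22 minutes

Flight 1 in UTC: 4:05 PM − 9:30 = 6:35 AM on Jan 14.
+15 hours 50 minutes → arrive 10:25 PM UTC on Jan 14.
Flight 2 in UTC: 12:38 AM − 3:00 = 9:38 PM on Jan 13.
+9 hours 25 minutes → arrive 7:03 AM UTC on Jan 14.
Flight 2 lands earlier by 15 hours 22 minutes.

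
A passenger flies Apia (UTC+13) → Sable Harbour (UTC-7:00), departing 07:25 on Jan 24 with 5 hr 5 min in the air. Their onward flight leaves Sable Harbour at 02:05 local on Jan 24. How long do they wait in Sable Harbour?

Convert departure to UTC: 07:25 − 13:00 = 18:25 UTC on Jan 23.
Add 5 hours and 5 minutes flight time → 23:30 UTC.
Sable Harbour is UTC−7:00, so local arrival = 23:30 − 7:00 = 16:30 on Jan 23.
Layover = 02:05 − 16:30 (+1 day) = 9 hours 35 minutes.

9 hours 35 minutes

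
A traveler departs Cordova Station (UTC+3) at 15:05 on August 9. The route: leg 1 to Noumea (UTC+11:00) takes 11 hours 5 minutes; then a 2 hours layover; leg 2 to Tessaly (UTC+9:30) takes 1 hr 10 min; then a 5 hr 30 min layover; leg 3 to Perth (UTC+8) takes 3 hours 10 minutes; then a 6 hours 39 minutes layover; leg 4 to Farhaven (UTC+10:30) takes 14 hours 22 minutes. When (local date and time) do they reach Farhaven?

Convert departure to UTC: 15:05 − 3:00 = 12:05 UTC on Aug 9.
Add 11 hours and 5 minutes leg 1 → 23:10 UTC.
Add 2 hours layover in Noumea → 01:10 UTC (Aug 10).
Add 1 hour 10 minutes leg 2 → 02:20 UTC.
Add 5 hours 30 minutes layover in Tessaly → 07:50 UTC.
Add 3 hours 10 minutes leg 3 → 11:00 UTC.
Add 6 hours and 39 minutes layover in Perth → 17:39 UTC.
Add 14 hours and 22 minutes leg 4 → 08:01 UTC (Aug 11).
Farhaven is UTC+10:30, so local arrival = 08:01 + 10:30 = 18:31 on Aug 11.

18:31 on August 11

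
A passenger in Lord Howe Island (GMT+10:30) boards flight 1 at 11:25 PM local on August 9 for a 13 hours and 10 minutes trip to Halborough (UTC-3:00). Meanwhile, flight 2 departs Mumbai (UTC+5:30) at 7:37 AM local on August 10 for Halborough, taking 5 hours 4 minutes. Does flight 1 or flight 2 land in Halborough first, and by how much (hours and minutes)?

Flight 1 in UTC: 11:25 PM − 10:30 = 12:55 PM on Aug 9.
+13 hours 10 minutes → arrive 2:05 AM UTC on Aug 10.
Flight 2 in UTC: 7:37 AM − 5:30 = 2:07 AM on Aug 10.
+5 hours 4 minutes → arrive 7:11 AM UTC on Aug 10.
Flight 1 lands earlier by 5 hours 6 minutes.

the first, by 5 hours 6 minutes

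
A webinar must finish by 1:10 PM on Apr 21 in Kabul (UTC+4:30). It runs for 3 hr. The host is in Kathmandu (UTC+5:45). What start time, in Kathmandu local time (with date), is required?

Target end time in UTC: 1:10 PM − 4:30 = 8:40 AM on Apr 21.
Subtract 3 hours → start 5:40 AM UTC on Apr 21.
Kathmandu is UTC+5:45: 5:40 AM + 5:45 = 11:25 AM on Apr 21.

11:25 AM on April 21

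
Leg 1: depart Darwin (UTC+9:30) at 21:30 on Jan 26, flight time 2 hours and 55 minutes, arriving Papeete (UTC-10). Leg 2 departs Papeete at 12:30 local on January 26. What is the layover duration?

7 hours 35 minutes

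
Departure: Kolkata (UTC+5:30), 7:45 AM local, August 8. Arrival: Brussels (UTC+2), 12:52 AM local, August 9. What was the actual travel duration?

20 hours 37 minutes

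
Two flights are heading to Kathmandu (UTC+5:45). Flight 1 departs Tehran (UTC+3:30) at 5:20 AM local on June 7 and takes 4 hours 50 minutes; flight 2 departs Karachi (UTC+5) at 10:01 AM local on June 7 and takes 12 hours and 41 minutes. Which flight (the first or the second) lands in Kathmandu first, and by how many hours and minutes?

the first, by 11 hours 2 minutes

Flight 1 in UTC: 5:20 AM − 3:30 = 1:50 AM on Jun 7.
+4 hours 50 minutes → arrive 6:40 AM UTC on Jun 7.
Flight 2 in UTC: 10:01 AM − 5:00 = 5:01 AM on Jun 7.
+12 hours 41 minutes → arrive 5:42 PM UTC on Jun 7.
Flight 1 lands earlier by 11 hours 2 minutes.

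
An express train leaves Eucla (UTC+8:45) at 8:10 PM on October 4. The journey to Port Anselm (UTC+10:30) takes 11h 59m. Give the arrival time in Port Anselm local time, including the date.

Convert departure to UTC: 8:10 PM − 8:45 = 11:25 AM UTC on Oct 4.
Add 11 hours and 59 minutes travel time → 11:24 PM UTC.
Port Anselm is UTC+10:30, so local arrival = 11:24 PM + 10:30 = 9:54 AM on Oct 5.

9:54 AM on October 5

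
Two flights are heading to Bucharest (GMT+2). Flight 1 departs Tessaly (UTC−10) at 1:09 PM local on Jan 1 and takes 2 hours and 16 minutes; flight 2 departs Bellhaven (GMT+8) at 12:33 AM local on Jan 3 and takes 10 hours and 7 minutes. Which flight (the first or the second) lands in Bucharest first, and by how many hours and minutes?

the first, by 25 hours 15 minutes

Flight 1 in UTC: 1:09 PM + 10:00 = 11:09 PM on Jan 1.
+2 hours 16 minutes → arrive 1:25 AM UTC on Jan 2.
Flight 2 in UTC: 12:33 AM − 8:00 = 4:33 PM on Jan 2.
+10 hours 7 minutes → arrive 2:40 AM UTC on Jan 3.
Flight 1 lands earlier by 25 hours 15 minutes.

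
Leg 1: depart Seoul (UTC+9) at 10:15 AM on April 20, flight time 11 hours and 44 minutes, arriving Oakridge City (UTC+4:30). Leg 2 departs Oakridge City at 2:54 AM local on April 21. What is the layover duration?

Convert departure to UTC: 10:15 AM − 9:00 = 1:15 AM UTC on Apr 20.
Add 11 hours and 44 minutes flight time → 12:59 PM UTC.
Oakridge City is UTC+4:30, so local arrival = 12:59 PM + 4:30 = 5:29 PM on Apr 20.
Layover = 2:54 AM − 5:29 PM (+1 day) = 9 hours 25 minutes.

9 hours 25 minutes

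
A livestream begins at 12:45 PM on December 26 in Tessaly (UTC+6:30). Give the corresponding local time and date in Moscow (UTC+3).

9:15 AM on December 26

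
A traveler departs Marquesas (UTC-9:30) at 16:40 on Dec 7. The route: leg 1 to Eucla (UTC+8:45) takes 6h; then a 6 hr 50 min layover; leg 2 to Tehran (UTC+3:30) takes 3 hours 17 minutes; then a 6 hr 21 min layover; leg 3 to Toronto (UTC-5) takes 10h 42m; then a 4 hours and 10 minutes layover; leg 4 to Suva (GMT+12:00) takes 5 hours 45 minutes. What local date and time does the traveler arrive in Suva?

09:15 on Dec 10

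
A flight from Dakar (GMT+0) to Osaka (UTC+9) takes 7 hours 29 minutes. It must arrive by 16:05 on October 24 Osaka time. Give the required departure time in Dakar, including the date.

23:36 on October 23

Target arrival in UTC: 16:05 − 9:00 = 07:05 on Oct 24.
Subtract 7 hours and 29 minutes → departure 23:36 UTC on Oct 23.
Dakar is UTC+0, so departure is 23:36 on Oct 23.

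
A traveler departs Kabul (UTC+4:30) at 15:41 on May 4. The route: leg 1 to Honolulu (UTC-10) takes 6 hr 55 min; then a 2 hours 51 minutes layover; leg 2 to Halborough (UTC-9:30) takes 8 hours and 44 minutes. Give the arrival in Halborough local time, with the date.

20:11 on May 4

Convert departure to UTC: 15:41 − 4:30 = 11:11 UTC on May 4.
Add 6 hours 55 minutes leg 1 → 18:06 UTC.
Add 2 hours 51 minutes layover in Honolulu → 20:57 UTC.
Add 8 hours 44 minutes leg 2 → 05:41 UTC (May 5).
Halborough is UTC−9:30, so local arrival = 05:41 − 9:30 = 20:11 on May 4.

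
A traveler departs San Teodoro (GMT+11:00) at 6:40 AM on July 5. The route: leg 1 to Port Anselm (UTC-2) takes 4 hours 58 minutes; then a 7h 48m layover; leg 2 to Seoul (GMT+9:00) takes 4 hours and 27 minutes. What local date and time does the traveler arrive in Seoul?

Convert departure to UTC: 6:40 AM − 11:00 = 7:40 PM UTC on Jul 4.
Add 4 hours 58 minutes leg 1 → 12:38 AM UTC (Jul 5).
Add 7 hours and 48 minutes layover in Port Anselm → 8:26 AM UTC.
Add 4 hours and 27 minutes leg 2 → 12:53 PM UTC.
Seoul is UTC+9:00, so local arrival = 12:53 PM + 9:00 = 9:53 PM on Jul 5.

9:53 PM on Jul 5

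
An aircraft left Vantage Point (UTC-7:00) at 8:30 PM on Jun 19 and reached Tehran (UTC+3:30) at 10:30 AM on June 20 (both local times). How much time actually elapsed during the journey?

Departure in UTC: 8:30 PM + 7:00 = 3:30 AM on Jun 20.
Arrival in UTC: 10:30 AM − 3:30 = 7:00 AM on Jun 20.
Elapsed = 7:00 AM − 3:30 AM = 3 hours 30 minutes.

3 hours 30 minutes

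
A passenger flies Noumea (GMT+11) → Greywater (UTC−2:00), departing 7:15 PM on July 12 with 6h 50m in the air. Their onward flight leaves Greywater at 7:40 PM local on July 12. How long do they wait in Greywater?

Convert departure to UTC: 7:15 PM − 11:00 = 8:15 AM UTC on Jul 12.
Add 6 hours and 50 minutes flight time → 3:05 PM UTC.
Greywater is UTC−2:00, so local arrival = 3:05 PM − 2:00 = 1:05 PM on Jul 12.
Layover = 7:40 PM − 1:05 PM = 6 hours 35 minutes.

6 hours 35 minutes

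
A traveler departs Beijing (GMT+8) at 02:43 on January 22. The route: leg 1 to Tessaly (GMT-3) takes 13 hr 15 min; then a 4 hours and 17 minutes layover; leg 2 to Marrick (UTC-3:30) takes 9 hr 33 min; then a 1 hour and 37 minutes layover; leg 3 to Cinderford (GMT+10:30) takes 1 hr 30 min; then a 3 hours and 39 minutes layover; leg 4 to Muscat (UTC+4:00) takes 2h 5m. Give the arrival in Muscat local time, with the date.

Convert departure to UTC: 02:43 − 8:00 = 18:43 UTC on Jan 21.
Add 13 hours 15 minutes leg 1 → 07:58 UTC (Jan 22).
Add 4 hours and 17 minutes layover in Tessaly → 12:15 UTC.
Add 9 hours 33 minutes leg 2 → 21:48 UTC.
Add 1 hour and 37 minutes layover in Marrick → 23:25 UTC.
Add 1 hour 30 minutes leg 3 → 00:55 UTC (Jan 23).
Add 3 hours and 39 minutes layover in Cinderford → 04:34 UTC.
Add 2 hours 5 minutes leg 4 → 06:39 UTC.
Muscat is UTC+4:00, so local arrival = 06:39 + 4:00 = 10:39 on Jan 23.

10:39 on Jan 23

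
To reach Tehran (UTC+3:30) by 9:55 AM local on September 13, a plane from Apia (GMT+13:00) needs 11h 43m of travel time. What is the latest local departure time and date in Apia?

7:42 AM on September 13

Target arrival in UTC: 9:55 AM − 3:30 = 6:25 AM on Sep 13.
Subtract 11 hours 43 minutes → departure 6:42 PM UTC on Sep 12.
Apia is UTC+13:00: 6:42 PM + 13:00 = 7:42 AM on Sep 13.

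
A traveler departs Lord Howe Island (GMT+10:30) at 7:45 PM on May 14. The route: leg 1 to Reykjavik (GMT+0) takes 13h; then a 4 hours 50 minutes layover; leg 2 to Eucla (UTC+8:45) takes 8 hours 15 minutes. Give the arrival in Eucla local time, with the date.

8:05 PM on May 15

Convert departure to UTC: 7:45 PM − 10:30 = 9:15 AM UTC on May 14.
Add 13 hours leg 1 → 10:15 PM UTC.
Add 4 hours and 50 minutes layover in Reykjavik → 3:05 AM UTC (May 15).
Add 8 hours 15 minutes leg 2 → 11:20 AM UTC.
Eucla is UTC+8:45, so local arrival = 11:20 AM + 8:45 = 8:05 PM on May 15.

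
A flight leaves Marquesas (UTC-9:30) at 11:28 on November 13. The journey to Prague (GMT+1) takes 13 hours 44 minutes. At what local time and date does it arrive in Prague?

11:42 on November 14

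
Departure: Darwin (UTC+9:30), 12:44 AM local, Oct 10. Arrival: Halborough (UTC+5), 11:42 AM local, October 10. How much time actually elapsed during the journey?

Departure in UTC: 12:44 AM − 9:30 = 3:14 PM on Oct 9.
Arrival in UTC: 11:42 AM − 5:00 = 6:42 AM on Oct 10.
Elapsed = 6:42 AM − 3:14 PM (+1 day) = 15 hours 28 minutes.

15 hours 28 minutes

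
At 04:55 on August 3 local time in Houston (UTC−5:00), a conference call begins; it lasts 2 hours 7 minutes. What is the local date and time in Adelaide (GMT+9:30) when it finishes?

21:32 on August 3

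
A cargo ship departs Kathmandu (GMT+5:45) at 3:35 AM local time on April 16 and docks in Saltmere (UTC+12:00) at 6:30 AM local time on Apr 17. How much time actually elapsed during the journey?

20 hours 40 minutes

Departure in UTC: 3:35 AM − 5:45 = 9:50 PM on Apr 15.
Arrival in UTC: 6:30 AM − 12:00 = 6:30 PM on Apr 16.
Elapsed = 6:30 PM − 9:50 PM (+1 day) = 20 hours 40 minutes.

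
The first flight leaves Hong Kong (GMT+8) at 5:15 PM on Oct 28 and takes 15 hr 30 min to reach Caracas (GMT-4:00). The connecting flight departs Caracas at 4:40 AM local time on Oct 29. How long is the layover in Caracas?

7 hours 55 minutes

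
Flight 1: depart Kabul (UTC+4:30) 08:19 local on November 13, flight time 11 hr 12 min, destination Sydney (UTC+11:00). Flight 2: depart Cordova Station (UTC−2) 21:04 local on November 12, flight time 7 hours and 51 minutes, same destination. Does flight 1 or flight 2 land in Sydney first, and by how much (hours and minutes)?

Flight 1 in UTC: 08:19 − 4:30 = 03:49 on Nov 13.
+11 hours and 12 minutes → arrive 15:01 UTC on Nov 13.
Flight 2 in UTC: 21:04 + 2:00 = 23:04 on Nov 12.
+7 hours and 51 minutes → arrive 06:55 UTC on Nov 13.
Flight 2 lands earlier by 8 hours 6 minutes.

the second, by 8 hours 6 minutes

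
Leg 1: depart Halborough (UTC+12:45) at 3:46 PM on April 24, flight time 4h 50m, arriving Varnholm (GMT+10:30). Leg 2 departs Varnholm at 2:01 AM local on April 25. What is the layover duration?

Convert departure to UTC: 3:46 PM − 12:45 = 3:01 AM UTC on Apr 24.
Add 4 hours and 50 minutes flight time → 7:51 AM UTC.
Varnholm is UTC+10:30, so local arrival = 7:51 AM + 10:30 = 6:21 PM on Apr 24.
Layover = 2:01 AM − 6:21 PM (+1 day) = 7 hours 40 minutes.

7 hours 40 minutes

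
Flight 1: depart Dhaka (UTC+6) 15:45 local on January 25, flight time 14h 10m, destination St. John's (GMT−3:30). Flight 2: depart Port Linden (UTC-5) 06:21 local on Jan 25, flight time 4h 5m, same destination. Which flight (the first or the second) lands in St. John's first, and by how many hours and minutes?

the second, by 8 hours 29 minutes

Flight 1 in UTC: 15:45 − 6:00 = 09:45 on Jan 25.
+14 hours 10 minutes → arrive 23:55 UTC on Jan 25.
Flight 2 in UTC: 06:21 + 5:00 = 11:21 on Jan 25.
+4 hours and 5 minutes → arrive 15:26 UTC on Jan 25.
Flight 2 lands earlier by 8 hours 29 minutes.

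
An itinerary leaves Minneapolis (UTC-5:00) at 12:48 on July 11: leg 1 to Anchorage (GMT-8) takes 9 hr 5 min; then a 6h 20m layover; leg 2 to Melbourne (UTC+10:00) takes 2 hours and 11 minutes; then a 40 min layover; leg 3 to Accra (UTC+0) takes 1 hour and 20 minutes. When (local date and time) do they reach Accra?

Convert departure to UTC: 12:48 + 5:00 = 17:48 UTC on Jul 11.
Add 9 hours 5 minutes leg 1 → 02:53 UTC (Jul 12).
Add 6 hours 20 minutes layover in Anchorage → 09:13 UTC.
Add 2 hours 11 minutes leg 2 → 11:24 UTC.
Add 40 minutes layover in Melbourne → 12:04 UTC.
Add 1 hour and 20 minutes leg 3 → 13:24 UTC.
Accra is UTC+0, so local arrival is the same: 13:24 on Jul 12.

13:24 on July 12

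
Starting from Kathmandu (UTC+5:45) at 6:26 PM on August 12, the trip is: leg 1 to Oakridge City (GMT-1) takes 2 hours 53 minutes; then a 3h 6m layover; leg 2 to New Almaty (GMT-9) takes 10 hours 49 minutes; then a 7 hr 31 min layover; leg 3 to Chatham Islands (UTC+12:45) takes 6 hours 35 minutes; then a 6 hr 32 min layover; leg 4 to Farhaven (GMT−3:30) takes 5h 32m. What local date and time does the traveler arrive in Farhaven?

Convert departure to UTC: 6:26 PM − 5:45 = 12:41 PM UTC on Aug 12.
Add 2 hours 53 minutes leg 1 → 3:34 PM UTC.
Add 3 hours 6 minutes layover in Oakridge City → 6:40 PM UTC.
Add 10 hours 49 minutes leg 2 → 5:29 AM UTC (Aug 13).
Add 7 hours and 31 minutes layover in New Almaty → 1:00 PM UTC.
Add 6 hours 35 minutes leg 3 → 7:35 PM UTC.
Add 6 hours and 32 minutes layover in Chatham Islands → 2:07 AM UTC (Aug 14).
Add 5 hours and 32 minutes leg 4 → 7:39 AM UTC.
Farhaven is UTC−3:30, so local arrival = 7:39 AM − 3:30 = 4:09 AM on Aug 14.

4:09 AM on Aug 14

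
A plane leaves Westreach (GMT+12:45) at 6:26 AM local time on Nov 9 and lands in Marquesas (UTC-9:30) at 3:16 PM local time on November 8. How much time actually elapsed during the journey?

7 hours 5 minutes

Departure in UTC: 6:26 AM − 12:45 = 5:41 PM on Nov 8.
Arrival in UTC: 3:16 PM + 9:30 = 12:46 AM on Nov 9.
Elapsed = 12:46 AM − 5:41 PM (+1 day) = 7 hours 5 minutes.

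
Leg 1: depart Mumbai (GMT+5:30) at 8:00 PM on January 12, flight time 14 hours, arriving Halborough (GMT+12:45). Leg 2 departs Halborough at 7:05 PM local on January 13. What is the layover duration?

Convert departure to UTC: 8:00 PM − 5:30 = 2:30 PM UTC on Jan 12.
Add 14 hours flight time → 4:30 AM UTC (Jan 13).
Halborough is UTC+12:45, so local arrival = 4:30 AM + 12:45 = 5:15 PM on Jan 13.
Layover = 7:05 PM − 5:15 PM = 1 hour 50 minutes.

1 hour 50 minutes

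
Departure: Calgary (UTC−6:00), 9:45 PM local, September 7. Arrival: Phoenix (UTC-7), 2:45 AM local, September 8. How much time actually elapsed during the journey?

6 hours

Phoenix is 1:00 behind Calgary.
Clock-face elapsed time (ignoring zones) is 5 hours.
Actual elapsed = 5 hours + 1:00 = 6 hours.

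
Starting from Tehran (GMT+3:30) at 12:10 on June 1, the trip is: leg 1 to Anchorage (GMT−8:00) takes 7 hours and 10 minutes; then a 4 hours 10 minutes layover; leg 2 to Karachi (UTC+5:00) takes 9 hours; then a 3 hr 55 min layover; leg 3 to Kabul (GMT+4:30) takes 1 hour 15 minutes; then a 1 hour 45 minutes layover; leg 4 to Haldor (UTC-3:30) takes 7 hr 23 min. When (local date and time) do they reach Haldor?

15:48 on June 2

Convert departure to UTC: 12:10 − 3:30 = 08:40 UTC on Jun 1.
Add 7 hours 10 minutes leg 1 → 15:50 UTC.
Add 4 hours and 10 minutes layover in Anchorage → 20:00 UTC.
Add 9 hours leg 2 → 05:00 UTC (Jun 2).
Add 3 hours and 55 minutes layover in Karachi → 08:55 UTC.
Add 1 hour and 15 minutes leg 3 → 10:10 UTC.
Add 1 hour and 45 minutes layover in Kabul → 11:55 UTC.
Add 7 hours 23 minutes leg 4 → 19:18 UTC.
Haldor is UTC−3:30, so local arrival = 19:18 − 3:30 = 15:48 on Jun 2.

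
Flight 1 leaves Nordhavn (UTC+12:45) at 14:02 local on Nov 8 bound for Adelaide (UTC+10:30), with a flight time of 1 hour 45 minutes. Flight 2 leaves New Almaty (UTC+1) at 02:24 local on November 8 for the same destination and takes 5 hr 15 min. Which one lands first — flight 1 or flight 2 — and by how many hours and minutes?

Flight 1 in UTC: 14:02 − 12:45 = 01:17 on Nov 8.
+1 hour and 45 minutes → arrive 03:02 UTC on Nov 8.
Flight 2 in UTC: 02:24 − 1:00 = 01:24 on Nov 8.
+5 hours and 15 minutes → arrive 06:39 UTC on Nov 8.
Flight 1 lands earlier by 3 hours 37 minutes.

the first, by 3 hours 37 minutes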